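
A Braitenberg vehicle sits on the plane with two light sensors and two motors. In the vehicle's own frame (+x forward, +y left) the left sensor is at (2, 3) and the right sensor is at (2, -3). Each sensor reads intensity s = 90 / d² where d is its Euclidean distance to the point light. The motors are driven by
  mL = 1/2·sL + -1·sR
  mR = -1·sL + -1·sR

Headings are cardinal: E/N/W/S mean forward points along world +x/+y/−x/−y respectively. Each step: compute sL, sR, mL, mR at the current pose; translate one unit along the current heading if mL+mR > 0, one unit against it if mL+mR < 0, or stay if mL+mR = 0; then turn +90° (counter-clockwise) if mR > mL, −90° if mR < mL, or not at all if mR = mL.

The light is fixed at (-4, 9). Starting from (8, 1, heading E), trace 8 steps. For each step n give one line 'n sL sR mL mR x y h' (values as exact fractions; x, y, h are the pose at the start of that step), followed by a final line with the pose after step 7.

n=0: pose=(8,1,E); sL=90/221, sR=90/317; mL=-5625/70057, mR=-48420/70057; mL+mR=-54045/70057 → advance -1; mR−mL=-135/221 → turn -1·90°
n=1: pose=(7,1,S); sL=45/148, sR=45/82; mL=-4815/12136, mR=-5175/6068; mL+mR=-15165/12136 → advance -1; mR−mL=-135/296 → turn -1·90°
n=2: pose=(7,2,W); sL=90/181, sR=90/97; mL=-11925/17557, mR=-25020/17557; mL+mR=-36945/17557 → advance -1; mR−mL=-135/181 → turn -1·90°
n=3: pose=(8,2,N); sL=45/53, sR=9/25; mL=171/2650, mR=-1602/1325; mL+mR=-3033/2650 → advance -1; mR−mL=-135/106 → turn -1·90°
n=4: pose=(8,1,E); sL=90/221, sR=90/317; mL=-5625/70057, mR=-48420/70057; mL+mR=-54045/70057 → advance -1; mR−mL=-135/221 → turn -1·90°
n=5: pose=(7,1,S); sL=45/148, sR=45/82; mL=-4815/12136, mR=-5175/6068; mL+mR=-15165/12136 → advance -1; mR−mL=-135/296 → turn -1·90°
n=6: pose=(7,2,W); sL=90/181, sR=90/97; mL=-11925/17557, mR=-25020/17557; mL+mR=-36945/17557 → advance -1; mR−mL=-135/181 → turn -1·90°
n=7: pose=(8,2,N); sL=45/53, sR=9/25; mL=171/2650, mR=-1602/1325; mL+mR=-3033/2650 → advance -1; mR−mL=-135/106 → turn -1·90°

0 90/221 90/317 -5625/70057 -48420/70057 8 1 E
1 45/148 45/82 -4815/12136 -5175/6068 7 1 S
2 90/181 90/97 -11925/17557 -25020/17557 7 2 W
3 45/53 9/25 171/2650 -1602/1325 8 2 N
4 90/221 90/317 -5625/70057 -48420/70057 8 1 E
5 45/148 45/82 -4815/12136 -5175/6068 7 1 S
6 90/181 90/97 -11925/17557 -25020/17557 7 2 W
7 45/53 9/25 171/2650 -1602/1325 8 2 N
final 8 1 E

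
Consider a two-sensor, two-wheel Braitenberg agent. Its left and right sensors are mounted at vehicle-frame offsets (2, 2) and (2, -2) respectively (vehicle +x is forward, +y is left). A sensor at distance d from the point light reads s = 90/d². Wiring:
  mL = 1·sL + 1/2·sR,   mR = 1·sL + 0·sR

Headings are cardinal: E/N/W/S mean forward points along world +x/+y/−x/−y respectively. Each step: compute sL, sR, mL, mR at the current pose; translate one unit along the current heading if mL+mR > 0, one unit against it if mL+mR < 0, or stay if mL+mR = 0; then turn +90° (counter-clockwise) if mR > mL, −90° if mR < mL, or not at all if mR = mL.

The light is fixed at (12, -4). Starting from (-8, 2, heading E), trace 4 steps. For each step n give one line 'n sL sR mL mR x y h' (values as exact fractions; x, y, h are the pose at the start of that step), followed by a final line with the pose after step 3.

0 45/194 9/34 2403/6596 45/194 -8 2 E
1 18/61 90/457 10971/27877 18/61 -7 2 S
2 1/5 9/49 143/490 1/5 -7 1 W
3 90/533 90/373 57555/198809 90/533 -8 1 N
final -8 2 E

n=0: pose=(-8,2,E); sL=45/194, sR=9/34; mL=2403/6596, mR=45/194; mL+mR=3933/6596 → advance +1; mR−mL=-9/68 → turn -1·90°
n=1: pose=(-7,2,S); sL=18/61, sR=90/457; mL=10971/27877, mR=18/61; mL+mR=19197/27877 → advance +1; mR−mL=-45/457 → turn -1·90°
n=2: pose=(-7,1,W); sL=1/5, sR=9/49; mL=143/490, mR=1/5; mL+mR=241/490 → advance +1; mR−mL=-9/98 → turn -1·90°
n=3: pose=(-8,1,N); sL=90/533, sR=90/373; mL=57555/198809, mR=90/533; mL+mR=91125/198809 → advance +1; mR−mL=-45/373 → turn -1·90°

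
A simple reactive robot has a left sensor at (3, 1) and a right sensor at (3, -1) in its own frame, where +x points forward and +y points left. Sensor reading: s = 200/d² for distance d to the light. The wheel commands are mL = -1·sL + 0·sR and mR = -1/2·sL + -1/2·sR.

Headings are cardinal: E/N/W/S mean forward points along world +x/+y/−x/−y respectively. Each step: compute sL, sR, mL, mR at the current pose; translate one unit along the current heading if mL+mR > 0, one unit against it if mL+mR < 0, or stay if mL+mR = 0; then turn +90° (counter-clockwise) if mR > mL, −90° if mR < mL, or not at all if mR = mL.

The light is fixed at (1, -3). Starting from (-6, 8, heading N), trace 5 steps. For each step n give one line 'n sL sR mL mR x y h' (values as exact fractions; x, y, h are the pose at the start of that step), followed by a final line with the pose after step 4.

0 10/13 25/29 -10/13 -615/754 -6 8 N
1 200/137 200/97 -200/137 -23400/13289 -6 7 E
2 100/49 20/13 -100/49 -1140/637 -7 7 S
3 200/169 8/5 -200/169 -1176/845 -7 8 E
4 25/16 50/41 -25/16 -1825/1312 -8 8 S
final -8 9 E

n=0: pose=(-6,8,N); sL=10/13, sR=25/29; mL=-10/13, mR=-615/754; mL+mR=-1195/754 → advance -1; mR−mL=-35/754 → turn -1·90°
n=1: pose=(-6,7,E); sL=200/137, sR=200/97; mL=-200/137, mR=-23400/13289; mL+mR=-42800/13289 → advance -1; mR−mL=-4000/13289 → turn -1·90°
n=2: pose=(-7,7,S); sL=100/49, sR=20/13; mL=-100/49, mR=-1140/637; mL+mR=-2440/637 → advance -1; mR−mL=160/637 → turn +1·90°
n=3: pose=(-7,8,E); sL=200/169, sR=8/5; mL=-200/169, mR=-1176/845; mL+mR=-2176/845 → advance -1; mR−mL=-176/845 → turn -1·90°
n=4: pose=(-8,8,S); sL=25/16, sR=50/41; mL=-25/16, mR=-1825/1312; mL+mR=-3875/1312 → advance -1; mR−mL=225/1312 → turn +1·90°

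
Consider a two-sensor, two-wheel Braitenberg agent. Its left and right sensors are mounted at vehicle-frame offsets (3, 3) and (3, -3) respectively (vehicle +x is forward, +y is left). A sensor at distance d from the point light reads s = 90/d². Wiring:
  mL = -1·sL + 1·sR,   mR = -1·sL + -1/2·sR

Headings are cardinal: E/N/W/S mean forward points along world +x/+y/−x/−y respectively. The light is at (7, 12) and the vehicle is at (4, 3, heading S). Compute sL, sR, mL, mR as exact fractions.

left sensor world pos  = (7, 0); dL² = 144
right sensor world pos = (1, 0); dR² = 180
sL = 90/144 = 5/8
sR = 90/180 = 1/2
mL = -1·sL + 1·sR = -1/8
mR = -1·sL + -1/2·sR = -7/8

5/8 1/2 -1/8 -7/8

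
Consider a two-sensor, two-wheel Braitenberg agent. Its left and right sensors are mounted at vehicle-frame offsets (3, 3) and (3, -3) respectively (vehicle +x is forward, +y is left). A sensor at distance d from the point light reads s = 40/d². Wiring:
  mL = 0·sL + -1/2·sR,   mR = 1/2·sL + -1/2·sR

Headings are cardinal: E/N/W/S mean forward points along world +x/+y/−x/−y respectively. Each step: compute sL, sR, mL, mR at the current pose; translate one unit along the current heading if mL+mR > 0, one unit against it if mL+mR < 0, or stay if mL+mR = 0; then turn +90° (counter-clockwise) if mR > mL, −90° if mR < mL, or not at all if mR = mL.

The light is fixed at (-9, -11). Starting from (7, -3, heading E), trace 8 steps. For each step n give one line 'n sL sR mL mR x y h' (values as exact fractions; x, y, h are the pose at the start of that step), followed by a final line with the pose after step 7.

n=0: pose=(7,-3,E); sL=20/241, sR=20/193; mL=-10/193, mR=-480/46513; mL+mR=-2890/46513 → advance -1; mR−mL=10/241 → turn +1·90°
n=1: pose=(6,-3,N); sL=8/53, sR=8/89; mL=-4/89, mR=144/4717; mL+mR=-68/4717 → advance -1; mR−mL=4/53 → turn +1·90°
n=2: pose=(6,-4,W); sL=1/4, sR=10/61; mL=-5/61, mR=21/488; mL+mR=-19/488 → advance -1; mR−mL=1/8 → turn +1·90°
n=3: pose=(7,-4,S); sL=40/377, sR=8/37; mL=-4/37, mR=-768/13949; mL+mR=-2276/13949 → advance -1; mR−mL=20/377 → turn +1·90°
n=4: pose=(7,-3,E); sL=20/241, sR=20/193; mL=-10/193, mR=-480/46513; mL+mR=-2890/46513 → advance -1; mR−mL=10/241 → turn +1·90°
n=5: pose=(6,-3,N); sL=8/53, sR=8/89; mL=-4/89, mR=144/4717; mL+mR=-68/4717 → advance -1; mR−mL=4/53 → turn +1·90°
n=6: pose=(6,-4,W); sL=1/4, sR=10/61; mL=-5/61, mR=21/488; mL+mR=-19/488 → advance -1; mR−mL=1/8 → turn +1·90°
n=7: pose=(7,-4,S); sL=40/377, sR=8/37; mL=-4/37, mR=-768/13949; mL+mR=-2276/13949 → advance -1; mR−mL=20/377 → turn +1·90°

0 20/241 20/193 -10/193 -480/46513 7 -3 E
1 8/53 8/89 -4/89 144/4717 6 -3 N
2 1/4 10/61 -5/61 21/488 6 -4 W
3 40/377 8/37 -4/37 -768/13949 7 -4 S
4 20/241 20/193 -10/193 -480/46513 7 -3 E
5 8/53 8/89 -4/89 144/4717 6 -3 N
6 1/4 10/61 -5/61 21/488 6 -4 W
7 40/377 8/37 -4/37 -768/13949 7 -4 S
final 7 -3 E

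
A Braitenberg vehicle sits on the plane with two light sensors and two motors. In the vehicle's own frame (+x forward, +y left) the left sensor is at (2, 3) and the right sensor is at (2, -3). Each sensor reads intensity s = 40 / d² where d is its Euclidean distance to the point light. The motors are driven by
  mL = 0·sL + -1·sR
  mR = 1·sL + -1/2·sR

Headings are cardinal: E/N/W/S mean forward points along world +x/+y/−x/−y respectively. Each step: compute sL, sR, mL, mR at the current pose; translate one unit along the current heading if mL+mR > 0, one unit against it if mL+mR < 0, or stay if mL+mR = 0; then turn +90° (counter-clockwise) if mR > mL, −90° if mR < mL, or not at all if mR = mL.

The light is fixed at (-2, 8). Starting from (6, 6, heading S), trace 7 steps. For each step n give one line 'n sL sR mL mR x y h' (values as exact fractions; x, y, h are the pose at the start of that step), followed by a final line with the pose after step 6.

0 40/137 40/41 -40/41 -1100/5617 6 6 S
1 5/13 10/29 -10/29 80/377 6 7 E
2 40/17 40/101 -40/101 3700/1717 5 7 N
3 20/17 20/17 -20/17 10/17 5 8 W
4 8/25 40/29 -40/29 -268/725 6 8 S
5 10/29 5/13 -5/13 115/754 6 9 E
6 8/5 40/109 -40/109 772/545 5 9 N
final 5 10 W

n=0: pose=(6,6,S); sL=40/137, sR=40/41; mL=-40/41, mR=-1100/5617; mL+mR=-6580/5617 → advance -1; mR−mL=4380/5617 → turn +1·90°
n=1: pose=(6,7,E); sL=5/13, sR=10/29; mL=-10/29, mR=80/377; mL+mR=-50/377 → advance -1; mR−mL=210/377 → turn +1·90°
n=2: pose=(5,7,N); sL=40/17, sR=40/101; mL=-40/101, mR=3700/1717; mL+mR=3020/1717 → advance +1; mR−mL=4380/1717 → turn +1·90°
n=3: pose=(5,8,W); sL=20/17, sR=20/17; mL=-20/17, mR=10/17; mL+mR=-10/17 → advance -1; mR−mL=30/17 → turn +1·90°
n=4: pose=(6,8,S); sL=8/25, sR=40/29; mL=-40/29, mR=-268/725; mL+mR=-1268/725 → advance -1; mR−mL=732/725 → turn +1·90°
n=5: pose=(6,9,E); sL=10/29, sR=5/13; mL=-5/13, mR=115/754; mL+mR=-175/754 → advance -1; mR−mL=405/754 → turn +1·90°
n=6: pose=(5,9,N); sL=8/5, sR=40/109; mL=-40/109, mR=772/545; mL+mR=572/545 → advance +1; mR−mL=972/545 → turn +1·90°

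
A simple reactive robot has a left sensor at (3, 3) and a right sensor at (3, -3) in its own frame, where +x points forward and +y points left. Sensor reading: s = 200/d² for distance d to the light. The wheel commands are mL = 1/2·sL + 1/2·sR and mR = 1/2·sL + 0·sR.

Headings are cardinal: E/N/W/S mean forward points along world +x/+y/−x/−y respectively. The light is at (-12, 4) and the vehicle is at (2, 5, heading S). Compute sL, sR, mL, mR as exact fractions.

200/293 8/5 1672/1465 100/293

left sensor world pos  = (5, 2); dL² = 293
right sensor world pos = (-1, 2); dR² = 125
sL = 200/293 = 200/293
sR = 200/125 = 8/5
mL = 1/2·sL + 1/2·sR = 1672/1465
mR = 1/2·sL + 0·sR = 100/293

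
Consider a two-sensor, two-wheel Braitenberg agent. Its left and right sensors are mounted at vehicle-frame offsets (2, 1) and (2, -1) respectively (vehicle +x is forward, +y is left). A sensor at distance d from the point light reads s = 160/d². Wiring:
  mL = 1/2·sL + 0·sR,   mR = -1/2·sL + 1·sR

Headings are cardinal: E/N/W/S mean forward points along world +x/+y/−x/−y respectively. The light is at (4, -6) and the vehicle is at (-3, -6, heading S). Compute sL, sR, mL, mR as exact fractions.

left sensor world pos  = (-2, -8); dL² = 40
right sensor world pos = (-4, -8); dR² = 68
sL = 160/40 = 4
sR = 160/68 = 40/17
mL = 1/2·sL + 0·sR = 2
mR = -1/2·sL + 1·sR = 6/17

4 40/17 2 6/17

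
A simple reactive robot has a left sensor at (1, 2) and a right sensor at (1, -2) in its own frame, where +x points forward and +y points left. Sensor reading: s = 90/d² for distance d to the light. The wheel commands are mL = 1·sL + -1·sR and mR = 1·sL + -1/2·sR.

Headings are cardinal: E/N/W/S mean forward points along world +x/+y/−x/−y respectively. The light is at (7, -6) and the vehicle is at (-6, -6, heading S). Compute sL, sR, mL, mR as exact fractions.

45/61 45/113 2340/6893 7425/13786

left sensor world pos  = (-4, -7); dL² = 122
right sensor world pos = (-8, -7); dR² = 226
sL = 90/122 = 45/61
sR = 90/226 = 45/113
mL = 1·sL + -1·sR = 2340/6893
mR = 1·sL + -1/2·sR = 7425/13786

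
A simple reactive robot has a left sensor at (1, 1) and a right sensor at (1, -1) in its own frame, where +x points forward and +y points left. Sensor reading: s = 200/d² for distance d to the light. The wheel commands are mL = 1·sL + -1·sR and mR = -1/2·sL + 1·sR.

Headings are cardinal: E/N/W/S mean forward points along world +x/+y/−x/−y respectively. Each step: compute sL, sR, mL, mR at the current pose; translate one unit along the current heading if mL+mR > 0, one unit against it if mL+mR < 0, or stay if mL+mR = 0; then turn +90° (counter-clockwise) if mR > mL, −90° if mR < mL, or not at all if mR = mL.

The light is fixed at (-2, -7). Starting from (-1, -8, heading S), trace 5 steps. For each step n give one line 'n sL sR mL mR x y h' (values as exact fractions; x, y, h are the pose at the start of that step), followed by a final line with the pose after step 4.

n=0: pose=(-1,-8,S); sL=25, sR=50; mL=-25, mR=75/2; mL+mR=25/2 → advance +1; mR−mL=125/2 → turn +1·90°
n=1: pose=(-1,-9,E); sL=40, sR=200/13; mL=320/13, mR=-60/13; mL+mR=20 → advance +1; mR−mL=-380/13 → turn -1·90°
n=2: pose=(0,-9,S); sL=100/9, sR=20; mL=-80/9, mR=130/9; mL+mR=50/9 → advance +1; mR−mL=70/3 → turn +1·90°
n=3: pose=(0,-10,E); sL=200/13, sR=8; mL=96/13, mR=4/13; mL+mR=100/13 → advance +1; mR−mL=-92/13 → turn -1·90°
n=4: pose=(1,-10,S); sL=25/4, sR=10; mL=-15/4, mR=55/8; mL+mR=25/8 → advance +1; mR−mL=85/8 → turn +1·90°

0 25 50 -25 75/2 -1 -8 S
1 40 200/13 320/13 -60/13 -1 -9 E
2 100/9 20 -80/9 130/9 0 -9 S
3 200/13 8 96/13 4/13 0 -10 E
4 25/4 10 -15/4 55/8 1 -10 S
final 1 -11 E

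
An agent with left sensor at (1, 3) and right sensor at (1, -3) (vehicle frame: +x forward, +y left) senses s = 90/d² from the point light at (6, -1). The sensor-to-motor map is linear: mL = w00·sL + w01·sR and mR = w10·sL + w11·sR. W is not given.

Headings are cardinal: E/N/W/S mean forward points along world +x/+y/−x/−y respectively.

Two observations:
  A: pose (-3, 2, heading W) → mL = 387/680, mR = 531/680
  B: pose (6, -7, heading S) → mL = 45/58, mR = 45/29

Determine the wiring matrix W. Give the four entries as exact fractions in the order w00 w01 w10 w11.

1 -1/2 1/2 1/2

obs A: pose=(-3,2,W) → sL=9/10, sR=45/68, mL=387/680, mR=531/680
obs B: pose=(6,-7,S) → sL=45/29, sR=45/29, mL=45/58, mR=45/29
sensor matrix S = [[9/10, 45/68], [45/29, 45/29]]; det S = 729/1972
solve [mL_A; mL_B] = S·[w00; w01] and [mR_A; mR_B] = S·[w10; w11]:
  w00 = 1, w01 = -1/2, w10 = 1/2, w11 = 1/2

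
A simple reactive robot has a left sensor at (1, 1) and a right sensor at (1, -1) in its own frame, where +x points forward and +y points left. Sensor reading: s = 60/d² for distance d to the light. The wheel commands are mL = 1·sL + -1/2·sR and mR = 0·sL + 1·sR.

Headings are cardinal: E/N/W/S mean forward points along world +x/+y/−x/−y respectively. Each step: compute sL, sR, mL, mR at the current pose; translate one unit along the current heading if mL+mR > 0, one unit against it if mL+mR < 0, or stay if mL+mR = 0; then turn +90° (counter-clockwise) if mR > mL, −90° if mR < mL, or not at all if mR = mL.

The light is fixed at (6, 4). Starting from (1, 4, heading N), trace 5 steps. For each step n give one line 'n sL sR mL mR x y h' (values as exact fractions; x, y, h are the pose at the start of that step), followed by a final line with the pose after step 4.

0 60/37 60/17 -90/629 60/17 1 4 N
1 5/3 3/2 11/12 3/2 1 5 W
2 12/5 60/49 438/245 60/49 0 5 S
3 6/5 6/5 3/5 6/5 0 4 W
4 60/37 12/13 558/481 12/13 -1 4 S
final -1 3 W

n=0: pose=(1,4,N); sL=60/37, sR=60/17; mL=-90/629, mR=60/17; mL+mR=2130/629 → advance +1; mR−mL=2310/629 → turn +1·90°
n=1: pose=(1,5,W); sL=5/3, sR=3/2; mL=11/12, mR=3/2; mL+mR=29/12 → advance +1; mR−mL=7/12 → turn +1·90°
n=2: pose=(0,5,S); sL=12/5, sR=60/49; mL=438/245, mR=60/49; mL+mR=738/245 → advance +1; mR−mL=-138/245 → turn -1·90°
n=3: pose=(0,4,W); sL=6/5, sR=6/5; mL=3/5, mR=6/5; mL+mR=9/5 → advance +1; mR−mL=3/5 → turn +1·90°
n=4: pose=(-1,4,S); sL=60/37, sR=12/13; mL=558/481, mR=12/13; mL+mR=1002/481 → advance +1; mR−mL=-114/481 → turn -1·90°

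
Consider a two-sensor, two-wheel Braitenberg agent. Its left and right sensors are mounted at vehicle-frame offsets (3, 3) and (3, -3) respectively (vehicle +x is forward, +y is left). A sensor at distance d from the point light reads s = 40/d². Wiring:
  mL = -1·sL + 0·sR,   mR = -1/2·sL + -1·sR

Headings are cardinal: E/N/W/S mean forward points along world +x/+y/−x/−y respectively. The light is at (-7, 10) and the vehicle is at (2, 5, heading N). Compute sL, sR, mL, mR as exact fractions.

left sensor world pos  = (-1, 8); dL² = 40
right sensor world pos = (5, 8); dR² = 148
sL = 40/40 = 1
sR = 40/148 = 10/37
mL = -1·sL + 0·sR = -1
mR = -1/2·sL + -1·sR = -57/74

1 10/37 -1 -57/74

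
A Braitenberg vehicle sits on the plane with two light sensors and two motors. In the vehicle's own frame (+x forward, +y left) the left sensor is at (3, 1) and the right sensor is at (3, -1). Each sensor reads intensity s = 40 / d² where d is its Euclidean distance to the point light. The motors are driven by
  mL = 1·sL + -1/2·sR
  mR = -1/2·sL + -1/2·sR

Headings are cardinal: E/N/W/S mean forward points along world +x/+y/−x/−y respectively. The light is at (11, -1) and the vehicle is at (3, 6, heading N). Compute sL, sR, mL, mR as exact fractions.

left sensor world pos  = (2, 9); dL² = 181
right sensor world pos = (4, 9); dR² = 149
sL = 40/181 = 40/181
sR = 40/149 = 40/149
mL = 1·sL + -1/2·sR = 2340/26969
mR = -1/2·sL + -1/2·sR = -6600/26969

40/181 40/149 2340/26969 -6600/26969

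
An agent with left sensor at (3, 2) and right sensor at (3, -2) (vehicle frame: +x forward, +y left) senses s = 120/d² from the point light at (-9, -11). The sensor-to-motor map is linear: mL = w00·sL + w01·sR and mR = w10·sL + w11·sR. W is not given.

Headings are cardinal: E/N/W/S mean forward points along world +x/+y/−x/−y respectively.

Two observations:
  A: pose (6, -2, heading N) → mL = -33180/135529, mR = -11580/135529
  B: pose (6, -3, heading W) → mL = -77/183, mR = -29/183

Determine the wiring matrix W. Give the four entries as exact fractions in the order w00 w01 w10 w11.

obs A: pose=(6,-2,N) → sL=120/313, sR=120/433, mL=-33180/135529, mR=-11580/135529
obs B: pose=(6,-3,W) → sL=2/3, sR=30/61, mL=-77/183, mR=-29/183
sensor matrix S = [[120/313, 120/433], [2/3, 30/61]]; det S = 31360/8267269
solve [mL_A; mL_B] = S·[w00; w01] and [mR_A; mR_B] = S·[w10; w11]:
  w00 = -1, w01 = 1/2, w10 = 1/2, w11 = -1

-1 1/2 1/2 -1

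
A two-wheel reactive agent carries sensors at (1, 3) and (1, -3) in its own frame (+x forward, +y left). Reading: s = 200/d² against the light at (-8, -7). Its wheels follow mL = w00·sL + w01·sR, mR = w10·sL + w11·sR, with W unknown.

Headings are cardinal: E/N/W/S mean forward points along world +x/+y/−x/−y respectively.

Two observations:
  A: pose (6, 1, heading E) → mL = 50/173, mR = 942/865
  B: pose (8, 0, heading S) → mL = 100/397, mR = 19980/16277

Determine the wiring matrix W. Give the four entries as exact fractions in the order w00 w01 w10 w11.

1/2 0 1/2 1

obs A: pose=(6,1,E) → sL=100/173, sR=4/5, mL=50/173, mR=942/865
obs B: pose=(8,0,S) → sL=200/397, sR=40/41, mL=100/397, mR=19980/16277
sensor matrix S = [[100/173, 4/5], [200/397, 40/41]]; det S = 453120/2815921
solve [mL_A; mL_B] = S·[w00; w01] and [mR_A; mR_B] = S·[w10; w11]:
  w00 = 1/2, w01 = 0, w10 = 1/2, w11 = 1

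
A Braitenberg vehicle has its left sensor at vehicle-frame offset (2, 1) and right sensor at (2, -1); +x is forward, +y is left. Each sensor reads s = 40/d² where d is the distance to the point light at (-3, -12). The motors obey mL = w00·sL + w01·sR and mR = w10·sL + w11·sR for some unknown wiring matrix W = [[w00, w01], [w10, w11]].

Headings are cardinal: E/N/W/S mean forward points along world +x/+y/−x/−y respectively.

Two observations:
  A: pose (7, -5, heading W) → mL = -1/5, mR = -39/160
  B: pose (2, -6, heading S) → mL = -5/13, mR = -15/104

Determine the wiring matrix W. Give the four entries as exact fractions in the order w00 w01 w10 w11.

obs A: pose=(7,-5,W) → sL=2/5, sR=5/16, mL=-1/5, mR=-39/160
obs B: pose=(2,-6,S) → sL=10/13, sR=5/4, mL=-5/13, mR=-15/104
sensor matrix S = [[2/5, 5/16], [10/13, 5/4]]; det S = 27/104
solve [mL_A; mL_B] = S·[w00; w01] and [mR_A; mR_B] = S·[w10; w11]:
  w00 = -1/2, w01 = 0, w10 = -1, w11 = 1/2

-1/2 0 -1 1/2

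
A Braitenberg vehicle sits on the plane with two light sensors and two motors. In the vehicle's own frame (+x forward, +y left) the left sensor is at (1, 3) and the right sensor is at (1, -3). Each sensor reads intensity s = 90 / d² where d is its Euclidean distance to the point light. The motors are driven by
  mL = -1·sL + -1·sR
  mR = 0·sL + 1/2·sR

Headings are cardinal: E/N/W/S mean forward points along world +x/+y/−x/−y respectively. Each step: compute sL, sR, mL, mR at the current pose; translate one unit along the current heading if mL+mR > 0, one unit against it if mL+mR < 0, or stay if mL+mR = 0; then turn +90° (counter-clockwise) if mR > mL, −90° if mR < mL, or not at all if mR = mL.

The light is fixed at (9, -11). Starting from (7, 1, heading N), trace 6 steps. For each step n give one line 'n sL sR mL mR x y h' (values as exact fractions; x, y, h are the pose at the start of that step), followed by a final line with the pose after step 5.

n=0: pose=(7,1,N); sL=45/97, sR=9/17; mL=-1638/1649, mR=9/34; mL+mR=-2403/3298 → advance -1; mR−mL=4149/3298 → turn +1·90°
n=1: pose=(7,0,W); sL=90/73, sR=18/41; mL=-5004/2993, mR=9/41; mL+mR=-4347/2993 → advance -1; mR−mL=5661/2993 → turn +1·90°
n=2: pose=(8,0,S); sL=45/52, sR=45/58; mL=-2475/1508, mR=45/116; mL+mR=-945/754 → advance -1; mR−mL=765/377 → turn +1·90°
n=3: pose=(8,1,E); sL=2/5, sR=10/9; mL=-68/45, mR=5/9; mL+mR=-43/45 → advance -1; mR−mL=31/15 → turn +1·90°
n=4: pose=(7,1,N); sL=45/97, sR=9/17; mL=-1638/1649, mR=9/34; mL+mR=-2403/3298 → advance -1; mR−mL=4149/3298 → turn +1·90°
n=5: pose=(7,0,W); sL=90/73, sR=18/41; mL=-5004/2993, mR=9/41; mL+mR=-4347/2993 → advance -1; mR−mL=5661/2993 → turn +1·90°

0 45/97 9/17 -1638/1649 9/34 7 1 N
1 90/73 18/41 -5004/2993 9/41 7 0 W
2 45/52 45/58 -2475/1508 45/116 8 0 S
3 2/5 10/9 -68/45 5/9 8 1 E
4 45/97 9/17 -1638/1649 9/34 7 1 N
5 90/73 18/41 -5004/2993 9/41 7 0 W
final 8 0 S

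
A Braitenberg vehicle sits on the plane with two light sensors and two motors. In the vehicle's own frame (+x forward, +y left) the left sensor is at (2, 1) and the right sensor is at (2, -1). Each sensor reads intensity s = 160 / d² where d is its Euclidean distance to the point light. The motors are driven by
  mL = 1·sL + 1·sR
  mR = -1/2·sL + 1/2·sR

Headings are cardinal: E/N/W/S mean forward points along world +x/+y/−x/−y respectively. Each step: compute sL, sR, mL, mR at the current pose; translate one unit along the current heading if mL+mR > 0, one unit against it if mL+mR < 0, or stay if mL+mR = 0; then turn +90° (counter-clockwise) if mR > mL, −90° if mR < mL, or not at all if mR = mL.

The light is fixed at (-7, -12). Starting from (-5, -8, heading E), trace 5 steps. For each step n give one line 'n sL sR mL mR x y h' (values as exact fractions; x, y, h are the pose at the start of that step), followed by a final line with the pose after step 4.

n=0: pose=(-5,-8,E); sL=160/41, sR=32/5; mL=2112/205, mR=256/205; mL+mR=2368/205 → advance +1; mR−mL=-1856/205 → turn -1·90°
n=1: pose=(-4,-8,S); sL=8, sR=20; mL=28, mR=6; mL+mR=34 → advance +1; mR−mL=-22 → turn -1·90°
n=2: pose=(-4,-9,W); sL=32, sR=160/17; mL=704/17, mR=-192/17; mL+mR=512/17 → advance +1; mR−mL=-896/17 → turn -1·90°
n=3: pose=(-5,-9,N); sL=80/13, sR=80/17; mL=2400/221, mR=-160/221; mL+mR=2240/221 → advance +1; mR−mL=-2560/221 → turn -1·90°
n=4: pose=(-5,-8,E); sL=160/41, sR=32/5; mL=2112/205, mR=256/205; mL+mR=2368/205 → advance +1; mR−mL=-1856/205 → turn -1·90°

0 160/41 32/5 2112/205 256/205 -5 -8 E
1 8 20 28 6 -4 -8 S
2 32 160/17 704/17 -192/17 -4 -9 W
3 80/13 80/17 2400/221 -160/221 -5 -9 N
4 160/41 32/5 2112/205 256/205 -5 -8 E
final -4 -8 S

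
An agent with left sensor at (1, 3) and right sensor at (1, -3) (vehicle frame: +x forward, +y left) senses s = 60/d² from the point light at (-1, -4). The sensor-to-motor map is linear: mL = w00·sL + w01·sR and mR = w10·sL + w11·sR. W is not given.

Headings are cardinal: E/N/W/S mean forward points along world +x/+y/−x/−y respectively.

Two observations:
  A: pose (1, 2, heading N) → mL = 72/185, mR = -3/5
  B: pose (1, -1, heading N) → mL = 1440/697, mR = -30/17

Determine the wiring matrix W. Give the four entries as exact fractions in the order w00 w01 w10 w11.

1 -1 -1/2 0

obs A: pose=(1,2,N) → sL=6/5, sR=30/37, mL=72/185, mR=-3/5
obs B: pose=(1,-1,N) → sL=60/17, sR=60/41, mL=1440/697, mR=-30/17
sensor matrix S = [[6/5, 30/37], [60/17, 60/41]]; det S = -28512/25789
solve [mL_A; mL_B] = S·[w00; w01] and [mR_A; mR_B] = S·[w10; w11]:
  w00 = 1, w01 = -1, w10 = -1/2, w11 = 0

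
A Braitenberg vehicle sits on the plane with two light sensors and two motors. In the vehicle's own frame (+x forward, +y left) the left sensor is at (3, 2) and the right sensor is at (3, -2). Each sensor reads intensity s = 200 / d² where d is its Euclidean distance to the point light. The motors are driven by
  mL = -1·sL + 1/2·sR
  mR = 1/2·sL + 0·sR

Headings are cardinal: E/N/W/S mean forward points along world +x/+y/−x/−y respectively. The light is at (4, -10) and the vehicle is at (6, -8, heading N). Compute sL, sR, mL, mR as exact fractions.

left sensor world pos  = (4, -5); dL² = 25
right sensor world pos = (8, -5); dR² = 41
sL = 200/25 = 8
sR = 200/41 = 200/41
mL = -1·sL + 1/2·sR = -228/41
mR = 1/2·sL + 0·sR = 4

8 200/41 -228/41 4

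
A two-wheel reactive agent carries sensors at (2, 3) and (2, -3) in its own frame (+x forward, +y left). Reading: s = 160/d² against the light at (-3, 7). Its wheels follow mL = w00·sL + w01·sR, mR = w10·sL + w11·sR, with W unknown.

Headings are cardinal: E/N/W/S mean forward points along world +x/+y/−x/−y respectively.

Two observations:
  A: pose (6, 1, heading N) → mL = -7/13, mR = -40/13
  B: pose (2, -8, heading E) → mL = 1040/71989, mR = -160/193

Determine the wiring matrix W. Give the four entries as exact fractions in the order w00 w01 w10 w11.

obs A: pose=(6,1,N) → sL=40/13, sR=1, mL=-7/13, mR=-40/13
obs B: pose=(2,-8,E) → sL=160/193, sR=160/373, mL=1040/71989, mR=-160/193
sensor matrix S = [[40/13, 1], [160/193, 160/373]]; det S = 459360/935857
solve [mL_A; mL_B] = S·[w00; w01] and [mR_A; mR_B] = S·[w10; w11]:
  w00 = -1/2, w01 = 1, w10 = -1, w11 = 0

-1/2 1 -1 0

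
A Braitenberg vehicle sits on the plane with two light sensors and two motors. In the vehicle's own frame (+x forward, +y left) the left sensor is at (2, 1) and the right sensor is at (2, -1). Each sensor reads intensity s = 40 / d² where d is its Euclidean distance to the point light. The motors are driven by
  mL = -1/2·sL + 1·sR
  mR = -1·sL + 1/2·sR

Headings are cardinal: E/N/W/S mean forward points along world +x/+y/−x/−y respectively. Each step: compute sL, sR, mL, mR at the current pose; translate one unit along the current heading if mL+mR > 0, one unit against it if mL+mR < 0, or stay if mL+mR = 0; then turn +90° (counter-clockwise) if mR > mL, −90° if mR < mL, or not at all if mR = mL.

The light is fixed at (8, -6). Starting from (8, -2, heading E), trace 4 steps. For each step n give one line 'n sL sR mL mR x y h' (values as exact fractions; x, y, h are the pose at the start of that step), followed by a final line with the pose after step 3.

0 40/29 40/13 900/377 60/377 8 -2 E
1 5 10 15/2 0 9 -2 S
2 8 40/17 -28/17 -116/17 9 -3 W
3 20/13 20/17 90/221 -210/221 10 -3 N
final 10 -4 E

n=0: pose=(8,-2,E); sL=40/29, sR=40/13; mL=900/377, mR=60/377; mL+mR=960/377 → advance +1; mR−mL=-840/377 → turn -1·90°
n=1: pose=(9,-2,S); sL=5, sR=10; mL=15/2, mR=0; mL+mR=15/2 → advance +1; mR−mL=-15/2 → turn -1·90°
n=2: pose=(9,-3,W); sL=8, sR=40/17; mL=-28/17, mR=-116/17; mL+mR=-144/17 → advance -1; mR−mL=-88/17 → turn -1·90°
n=3: pose=(10,-3,N); sL=20/13, sR=20/17; mL=90/221, mR=-210/221; mL+mR=-120/221 → advance -1; mR−mL=-300/221 → turn -1·90°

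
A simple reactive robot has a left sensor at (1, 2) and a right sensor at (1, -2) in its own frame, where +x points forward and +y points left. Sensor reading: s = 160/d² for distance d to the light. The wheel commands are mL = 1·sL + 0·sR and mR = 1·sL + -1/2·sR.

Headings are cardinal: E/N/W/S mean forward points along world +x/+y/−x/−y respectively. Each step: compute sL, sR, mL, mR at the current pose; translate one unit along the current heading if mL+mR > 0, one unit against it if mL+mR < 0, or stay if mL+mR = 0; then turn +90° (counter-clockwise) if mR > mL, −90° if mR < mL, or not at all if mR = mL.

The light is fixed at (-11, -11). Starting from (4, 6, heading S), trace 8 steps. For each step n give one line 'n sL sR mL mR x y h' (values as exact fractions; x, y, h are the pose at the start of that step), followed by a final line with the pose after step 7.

n=0: pose=(4,6,S); sL=32/109, sR=32/85; mL=32/109, mR=976/9265; mL+mR=3696/9265 → advance +1; mR−mL=-16/85 → turn -1·90°
n=1: pose=(4,5,W); sL=20/49, sR=4/13; mL=20/49, mR=162/637; mL+mR=422/637 → advance +1; mR−mL=-2/13 → turn -1·90°
n=2: pose=(3,5,N); sL=160/433, sR=32/109; mL=160/433, mR=10512/47197; mL+mR=27952/47197 → advance +1; mR−mL=-16/109 → turn -1·90°
n=3: pose=(3,6,E); sL=80/293, sR=16/45; mL=80/293, mR=1256/13185; mL+mR=4856/13185 → advance +1; mR−mL=-8/45 → turn -1·90°
n=4: pose=(4,6,S); sL=32/109, sR=32/85; mL=32/109, mR=976/9265; mL+mR=3696/9265 → advance +1; mR−mL=-16/85 → turn -1·90°
n=5: pose=(4,5,W); sL=20/49, sR=4/13; mL=20/49, mR=162/637; mL+mR=422/637 → advance +1; mR−mL=-2/13 → turn -1·90°
n=6: pose=(3,5,N); sL=160/433, sR=32/109; mL=160/433, mR=10512/47197; mL+mR=27952/47197 → advance +1; mR−mL=-16/109 → turn -1·90°
n=7: pose=(3,6,E); sL=80/293, sR=16/45; mL=80/293, mR=1256/13185; mL+mR=4856/13185 → advance +1; mR−mL=-8/45 → turn -1·90°

0 32/109 32/85 32/109 976/9265 4 6 S
1 20/49 4/13 20/49 162/637 4 5 W
2 160/433 32/109 160/433 10512/47197 3 5 N
3 80/293 16/45 80/293 1256/13185 3 6 E
4 32/109 32/85 32/109 976/9265 4 6 S
5 20/49 4/13 20/49 162/637 4 5 W
6 160/433 32/109 160/433 10512/47197 3 5 N
7 80/293 16/45 80/293 1256/13185 3 6 E
final 4 6 S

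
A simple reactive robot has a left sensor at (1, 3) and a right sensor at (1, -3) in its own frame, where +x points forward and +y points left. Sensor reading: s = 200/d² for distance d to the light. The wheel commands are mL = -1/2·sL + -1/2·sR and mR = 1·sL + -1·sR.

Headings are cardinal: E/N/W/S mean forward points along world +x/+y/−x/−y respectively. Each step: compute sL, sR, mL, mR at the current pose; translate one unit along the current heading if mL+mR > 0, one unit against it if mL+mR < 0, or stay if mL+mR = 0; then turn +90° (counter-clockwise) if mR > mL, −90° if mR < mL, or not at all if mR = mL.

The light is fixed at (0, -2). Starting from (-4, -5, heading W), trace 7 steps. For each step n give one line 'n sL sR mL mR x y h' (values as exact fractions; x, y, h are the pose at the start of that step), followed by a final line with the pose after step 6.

n=0: pose=(-4,-5,W); sL=200/61, sR=8; mL=-344/61, mR=-288/61; mL+mR=-632/61 → advance -1; mR−mL=56/61 → turn +1·90°
n=1: pose=(-3,-5,S); sL=25/2, sR=50/13; mL=-425/52, mR=225/26; mL+mR=25/52 → advance +1; mR−mL=875/52 → turn +1·90°
n=2: pose=(-3,-6,E); sL=40, sR=200/53; mL=-1160/53, mR=1920/53; mL+mR=760/53 → advance +1; mR−mL=3080/53 → turn +1·90°
n=3: pose=(-2,-6,N); sL=100/17, sR=20; mL=-220/17, mR=-240/17; mL+mR=-460/17 → advance -1; mR−mL=-20/17 → turn -1·90°
n=4: pose=(-2,-7,E); sL=40, sR=40/13; mL=-280/13, mR=480/13; mL+mR=200/13 → advance +1; mR−mL=760/13 → turn +1·90°
n=5: pose=(-1,-7,N); sL=25/4, sR=10; mL=-65/8, mR=-15/4; mL+mR=-95/8 → advance -1; mR−mL=35/8 → turn +1·90°
n=6: pose=(-1,-8,W); sL=40/17, sR=200/13; mL=-1960/221, mR=-2880/221; mL+mR=-4840/221 → advance -1; mR−mL=-920/221 → turn -1·90°

0 200/61 8 -344/61 -288/61 -4 -5 W
1 25/2 50/13 -425/52 225/26 -3 -5 S
2 40 200/53 -1160/53 1920/53 -3 -6 E
3 100/17 20 -220/17 -240/17 -2 -6 N
4 40 40/13 -280/13 480/13 -2 -7 E
5 25/4 10 -65/8 -15/4 -1 -7 N
6 40/17 200/13 -1960/221 -2880/221 -1 -8 W
final 0 -8 N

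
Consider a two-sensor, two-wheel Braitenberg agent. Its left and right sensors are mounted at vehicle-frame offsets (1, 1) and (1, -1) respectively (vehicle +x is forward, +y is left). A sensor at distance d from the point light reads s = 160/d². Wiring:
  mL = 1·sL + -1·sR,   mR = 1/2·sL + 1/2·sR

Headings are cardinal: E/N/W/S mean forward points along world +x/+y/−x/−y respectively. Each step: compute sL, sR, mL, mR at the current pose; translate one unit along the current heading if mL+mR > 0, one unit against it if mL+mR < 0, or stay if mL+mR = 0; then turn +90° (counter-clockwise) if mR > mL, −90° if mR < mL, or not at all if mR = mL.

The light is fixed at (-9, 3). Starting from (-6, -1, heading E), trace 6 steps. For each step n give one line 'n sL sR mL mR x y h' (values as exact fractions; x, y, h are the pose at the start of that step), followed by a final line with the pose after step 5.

n=0: pose=(-6,-1,E); sL=32/5, sR=160/41; mL=512/205, mR=1056/205; mL+mR=1568/205 → advance +1; mR−mL=544/205 → turn +1·90°
n=1: pose=(-5,-1,N); sL=80/9, sR=80/17; mL=640/153, mR=1040/153; mL+mR=560/51 → advance +1; mR−mL=400/153 → turn +1·90°
n=2: pose=(-5,0,W); sL=32/5, sR=160/13; mL=-384/65, mR=608/65; mL+mR=224/65 → advance +1; mR−mL=992/65 → turn +1·90°
n=3: pose=(-6,0,S); sL=5, sR=8; mL=-3, mR=13/2; mL+mR=7/2 → advance +1; mR−mL=19/2 → turn +1·90°
n=4: pose=(-6,-1,E); sL=32/5, sR=160/41; mL=512/205, mR=1056/205; mL+mR=1568/205 → advance +1; mR−mL=544/205 → turn +1·90°
n=5: pose=(-5,-1,N); sL=80/9, sR=80/17; mL=640/153, mR=1040/153; mL+mR=560/51 → advance +1; mR−mL=400/153 → turn +1·90°

0 32/5 160/41 512/205 1056/205 -6 -1 E
1 80/9 80/17 640/153 1040/153 -5 -1 N
2 32/5 160/13 -384/65 608/65 -5 0 W
3 5 8 -3 13/2 -6 0 S
4 32/5 160/41 512/205 1056/205 -6 -1 E
5 80/9 80/17 640/153 1040/153 -5 -1 N
final -5 0 W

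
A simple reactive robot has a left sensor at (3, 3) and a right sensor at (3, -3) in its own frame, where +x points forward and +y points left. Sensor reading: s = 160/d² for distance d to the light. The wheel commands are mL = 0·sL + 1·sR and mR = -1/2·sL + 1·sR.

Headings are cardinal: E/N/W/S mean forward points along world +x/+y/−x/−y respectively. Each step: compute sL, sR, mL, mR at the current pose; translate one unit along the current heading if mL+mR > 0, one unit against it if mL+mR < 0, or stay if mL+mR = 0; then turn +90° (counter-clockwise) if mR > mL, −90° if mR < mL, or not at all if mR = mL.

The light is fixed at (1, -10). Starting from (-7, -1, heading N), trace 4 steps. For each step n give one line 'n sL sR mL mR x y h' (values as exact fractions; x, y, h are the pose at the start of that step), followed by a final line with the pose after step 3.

n=0: pose=(-7,-1,N); sL=32/53, sR=160/169; mL=160/169, mR=5776/8957; mL+mR=14256/8957 → advance +1; mR−mL=-16/53 → turn -1·90°
n=1: pose=(-7,0,E); sL=80/97, sR=80/37; mL=80/37, mR=6280/3589; mL+mR=14040/3589 → advance +1; mR−mL=-40/97 → turn -1·90°
n=2: pose=(-6,0,S); sL=32/13, sR=160/149; mL=160/149, mR=-304/1937; mL+mR=1776/1937 → advance +1; mR−mL=-16/13 → turn -1·90°
n=3: pose=(-6,-1,W); sL=20/17, sR=40/61; mL=40/61, mR=70/1037; mL+mR=750/1037 → advance +1; mR−mL=-10/17 → turn -1·90°

0 32/53 160/169 160/169 5776/8957 -7 -1 N
1 80/97 80/37 80/37 6280/3589 -7 0 E
2 32/13 160/149 160/149 -304/1937 -6 0 S
3 20/17 40/61 40/61 70/1037 -6 -1 W
final -7 -1 N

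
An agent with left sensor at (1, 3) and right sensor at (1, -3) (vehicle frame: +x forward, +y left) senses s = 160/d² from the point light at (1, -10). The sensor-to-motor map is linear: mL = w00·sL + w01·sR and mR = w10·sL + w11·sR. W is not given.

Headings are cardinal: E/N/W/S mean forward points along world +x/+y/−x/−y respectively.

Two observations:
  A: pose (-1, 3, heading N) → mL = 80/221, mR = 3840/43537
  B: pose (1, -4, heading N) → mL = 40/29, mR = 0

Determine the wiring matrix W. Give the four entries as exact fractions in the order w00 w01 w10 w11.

1/2 0 -1 1

obs A: pose=(-1,3,N) → sL=160/221, sR=160/197, mL=80/221, mR=3840/43537
obs B: pose=(1,-4,N) → sL=80/29, sR=80/29, mL=40/29, mR=0
sensor matrix S = [[160/221, 160/197], [80/29, 80/29]]; det S = -307200/1262573
solve [mL_A; mL_B] = S·[w00; w01] and [mR_A; mR_B] = S·[w10; w11]:
  w00 = 1/2, w01 = 0, w10 = -1, w11 = 1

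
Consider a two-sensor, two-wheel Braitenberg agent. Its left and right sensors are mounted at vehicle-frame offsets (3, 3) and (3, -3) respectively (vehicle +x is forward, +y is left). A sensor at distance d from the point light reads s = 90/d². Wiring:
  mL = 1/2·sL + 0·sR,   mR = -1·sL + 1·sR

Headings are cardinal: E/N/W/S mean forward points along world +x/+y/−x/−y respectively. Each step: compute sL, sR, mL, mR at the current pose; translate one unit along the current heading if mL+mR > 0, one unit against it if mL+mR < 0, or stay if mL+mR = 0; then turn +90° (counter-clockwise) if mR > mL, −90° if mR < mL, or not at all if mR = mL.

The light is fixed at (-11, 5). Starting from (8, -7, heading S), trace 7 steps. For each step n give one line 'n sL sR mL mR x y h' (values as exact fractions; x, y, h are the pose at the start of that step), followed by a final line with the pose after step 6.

0 90/709 90/481 45/709 20520/341029 8 -7 S
1 45/256 45/178 45/512 1755/22784 8 -8 W
2 18/65 90/541 9/65 -3888/35165 7 -8 N
3 5/29 5/37 5/58 -40/1073 7 -7 E
4 90/709 90/481 45/709 20520/341029 8 -7 S
5 45/256 45/178 45/512 1755/22784 8 -8 W
6 18/65 90/541 9/65 -3888/35165 7 -8 N
final 7 -7 E

n=0: pose=(8,-7,S); sL=90/709, sR=90/481; mL=45/709, mR=20520/341029; mL+mR=42165/341029 → advance +1; mR−mL=-1125/341029 → turn -1·90°
n=1: pose=(8,-8,W); sL=45/256, sR=45/178; mL=45/512, mR=1755/22784; mL+mR=7515/45568 → advance +1; mR−mL=-495/45568 → turn -1·90°
n=2: pose=(7,-8,N); sL=18/65, sR=90/541; mL=9/65, mR=-3888/35165; mL+mR=981/35165 → advance +1; mR−mL=-8757/35165 → turn -1·90°
n=3: pose=(7,-7,E); sL=5/29, sR=5/37; mL=5/58, mR=-40/1073; mL+mR=105/2146 → advance +1; mR−mL=-265/2146 → turn -1·90°
n=4: pose=(8,-7,S); sL=90/709, sR=90/481; mL=45/709, mR=20520/341029; mL+mR=42165/341029 → advance +1; mR−mL=-1125/341029 → turn -1·90°
n=5: pose=(8,-8,W); sL=45/256, sR=45/178; mL=45/512, mR=1755/22784; mL+mR=7515/45568 → advance +1; mR−mL=-495/45568 → turn -1·90°
n=6: pose=(7,-8,N); sL=18/65, sR=90/541; mL=9/65, mR=-3888/35165; mL+mR=981/35165 → advance +1; mR−mL=-8757/35165 → turn -1·90°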